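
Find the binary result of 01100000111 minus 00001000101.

Method 1 - Direct subtraction (column by column from the right: bit − bit − borrow-in; if negative, add 2 and borrow 1 from the next column):
borrow: 00110000000
        01100000111
-       00001000101
-------------------
        01011000010

Method 2 - Add two's complement:
Two's complement of 00001000101: invert → 11110111010, add 1 → 11110111011
  01100000111
+ 11110111011
-------------
 101011000010  (end carry out of the top bit = 1)
Discarding the end carry: 01011000010
Decimal check:
  01100000111 = 512 + 256 + 4 + 2 + 1 = 775
  00001000101 = 64 + 4 + 1 = 69
  775 - 69 = 706, and 01011000010 = 512 + 128 + 64 + 2 = 706 ✓



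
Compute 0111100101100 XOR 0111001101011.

XOR: 1 when bits differ
  0111100101100
^ 0111001101011
---------------
  0000101000111
Decimal: 3884 ^ 3691 = 327



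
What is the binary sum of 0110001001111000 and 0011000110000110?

Add column by column from the right: bit + bit + carry-in; write the sum mod 2, carry 1 when the sum is 2 or 3.
carry:  1100000000000000
        0110001001111000
+       0011000110000110
------------------------
       01001001111111110
(the carry out of the leftmost column, 0, becomes the leading bit)
Decimal check:
  0110001001111000 = 16384 + 8192 + 512 + 64 + 32 + 16 + 8 = 25208
  0011000110000110 = 8192 + 4096 + 256 + 128 + 4 + 2 = 12678
  25208 + 12678 = 37886, and 01001001111111110 = 32768 + 4096 + 512 + 256 + 128 + 64 + 32 + 16 + 8 + 4 + 2 = 37886 ✓



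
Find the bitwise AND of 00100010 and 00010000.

AND: 1 only when both bits are 1
  00100010
& 00010000
----------
  00000000
Decimal: 34 & 16 = 0



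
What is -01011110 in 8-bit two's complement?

Original: 01011110
Step 1 - Invert all bits: 10100001
Step 2 - Add 1: 10100010
Verification: 01011110 + 10100010 = 100000000; discarding the end carry (carry out of the top bit) leaves the 8-bit value 00000000, as required for x + (-x)



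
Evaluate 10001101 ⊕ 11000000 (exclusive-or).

XOR: 1 when bits differ
  10001101
^ 11000000
----------
  01001101
Decimal: 141 ^ 192 = 77



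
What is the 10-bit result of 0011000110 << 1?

Original: 0011000110 (decimal 198)
Shift left by 1 position
Append 1 zero on the right
Result: 0110001100 (decimal 396)
Equivalent: 198 << 1 = 198 × 2^1 = 396



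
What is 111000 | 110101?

OR: 1 when either bit is 1
  111000
| 110101
--------
  111101
Decimal: 56 | 53 = 61



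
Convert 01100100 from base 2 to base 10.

Sum of powers of 2 for each 1-bit:
2^2 + 2^5 + 2^6
= 4 + 32 + 64
= 100



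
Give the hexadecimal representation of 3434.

Using repeated division by 16 (digits 10–15 are A–F):
3434 ÷ 16 = 214 remainder 10 (A)
214 ÷ 16 = 13 remainder 6
13 ÷ 16 = 0 remainder 13 (D)
Reading remainders bottom to top: D6A



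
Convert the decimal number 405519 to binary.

Using repeated division by 2:
405519 ÷ 2 = 202759 remainder 1
202759 ÷ 2 = 101379 remainder 1
101379 ÷ 2 = 50689 remainder 1
50689 ÷ 2 = 25344 remainder 1
25344 ÷ 2 = 12672 remainder 0
12672 ÷ 2 = 6336 remainder 0
6336 ÷ 2 = 3168 remainder 0
3168 ÷ 2 = 1584 remainder 0
1584 ÷ 2 = 792 remainder 0
792 ÷ 2 = 396 remainder 0
396 ÷ 2 = 198 remainder 0
198 ÷ 2 = 99 remainder 0
99 ÷ 2 = 49 remainder 1
49 ÷ 2 = 24 remainder 1
24 ÷ 2 = 12 remainder 0
12 ÷ 2 = 6 remainder 0
6 ÷ 2 = 3 remainder 0
3 ÷ 2 = 1 remainder 1
1 ÷ 2 = 0 remainder 1
Reading remainders bottom to top: 1100011000000001111



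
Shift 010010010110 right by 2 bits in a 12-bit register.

Original: 010010010110 (decimal 1174)
Shift right by 2 positions
Drop the 2 low bits; fill with zeros on the left
Result: 000100100101 (decimal 293)
Equivalent: 1174 >> 2 = 1174 ÷ 2^2 = 293



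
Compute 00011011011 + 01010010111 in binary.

Add column by column from the right: bit + bit + carry-in; write the sum mod 2, carry 1 when the sum is 2 or 3.
carry:  00100111110
        00011011011
+       01010010111
-------------------
       001101110010
(the carry out of the leftmost column, 0, becomes the leading bit)
Decimal check:
  00011011011 = 128 + 64 + 16 + 8 + 2 + 1 = 219
  01010010111 = 512 + 128 + 16 + 4 + 2 + 1 = 663
  219 + 663 = 882, and 001101110010 = 512 + 256 + 64 + 32 + 16 + 2 = 882 ✓



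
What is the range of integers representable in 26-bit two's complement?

For 26-bit two's complement:
Minimum: -2^25 = -33554432
Maximum: 2^25 - 1 = 33554431



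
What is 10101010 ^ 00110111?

XOR: 1 when bits differ
  10101010
^ 00110111
----------
  10011101
Decimal: 170 ^ 55 = 157



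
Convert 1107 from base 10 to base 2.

Using repeated division by 2:
1107 ÷ 2 = 553 remainder 1
553 ÷ 2 = 276 remainder 1
276 ÷ 2 = 138 remainder 0
138 ÷ 2 = 69 remainder 0
69 ÷ 2 = 34 remainder 1
34 ÷ 2 = 17 remainder 0
17 ÷ 2 = 8 remainder 1
8 ÷ 2 = 4 remainder 0
4 ÷ 2 = 2 remainder 0
2 ÷ 2 = 1 remainder 0
1 ÷ 2 = 0 remainder 1
Reading remainders bottom to top: 10001010011



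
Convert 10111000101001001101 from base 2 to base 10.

Sum of powers of 2 for each 1-bit:
2^0 + 2^2 + 2^3 + 2^6 + 2^9 + 2^11 + 2^15 + 2^16 + 2^17 + 2^19
= 1 + 4 + 8 + 64 + 512 + 2048 + 32768 + 65536 + 131072 + 524288
= 756301



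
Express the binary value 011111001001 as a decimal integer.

Sum of powers of 2 for each 1-bit:
2^0 + 2^3 + 2^6 + 2^7 + 2^8 + 2^9 + 2^10
= 1 + 8 + 64 + 128 + 256 + 512 + 1024
= 1993



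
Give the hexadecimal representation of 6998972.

Using repeated division by 16 (digits 10–15 are A–F):
6998972 ÷ 16 = 437435 remainder 12 (C)
437435 ÷ 16 = 27339 remainder 11 (B)
27339 ÷ 16 = 1708 remainder 11 (B)
1708 ÷ 16 = 106 remainder 12 (C)
106 ÷ 16 = 6 remainder 10 (A)
6 ÷ 16 = 0 remainder 6
Reading remainders bottom to top: 6ACBBC



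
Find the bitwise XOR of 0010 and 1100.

XOR: 1 when bits differ
  0010
^ 1100
------
  1110
Decimal: 2 ^ 12 = 14



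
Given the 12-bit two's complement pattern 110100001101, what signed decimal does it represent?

Binary: 110100001101
Sign bit: 1 (negative)
Invert: 001011110010
Add 1:  001011110011
Magnitude: 001011110011 = 512 + 128 + 64 + 32 + 16 + 2 + 1 = 755
Value: -755



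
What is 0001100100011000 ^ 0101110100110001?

XOR: 1 when bits differ
  0001100100011000
^ 0101110100110001
------------------
  0100010000101001
Decimal: 6424 ^ 23857 = 17449



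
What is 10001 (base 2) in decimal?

Sum of powers of 2 for each 1-bit:
2^0 + 2^4
= 1 + 16
= 17



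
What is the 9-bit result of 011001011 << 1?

Original: 011001011 (decimal 203)
Shift left by 1 position
Append 1 zero on the right
Result: 110010110 (decimal 406)
Equivalent: 203 << 1 = 203 × 2^1 = 406



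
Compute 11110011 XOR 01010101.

XOR: 1 when bits differ
  11110011
^ 01010101
----------
  10100110
Decimal: 243 ^ 85 = 166



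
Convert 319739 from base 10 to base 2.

Using repeated division by 2:
319739 ÷ 2 = 159869 remainder 1
159869 ÷ 2 = 79934 remainder 1
79934 ÷ 2 = 39967 remainder 0
39967 ÷ 2 = 19983 remainder 1
19983 ÷ 2 = 9991 remainder 1
9991 ÷ 2 = 4995 remainder 1
4995 ÷ 2 = 2497 remainder 1
2497 ÷ 2 = 1248 remainder 1
1248 ÷ 2 = 624 remainder 0
624 ÷ 2 = 312 remainder 0
312 ÷ 2 = 156 remainder 0
156 ÷ 2 = 78 remainder 0
78 ÷ 2 = 39 remainder 0
39 ÷ 2 = 19 remainder 1
19 ÷ 2 = 9 remainder 1
9 ÷ 2 = 4 remainder 1
4 ÷ 2 = 2 remainder 0
2 ÷ 2 = 1 remainder 0
1 ÷ 2 = 0 remainder 1
Reading remainders bottom to top: 1001110000011111011



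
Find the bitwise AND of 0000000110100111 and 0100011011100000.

AND: 1 only when both bits are 1
  0000000110100111
& 0100011011100000
------------------
  0000000010100000
Decimal: 423 & 18144 = 160



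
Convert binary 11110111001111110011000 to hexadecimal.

Group into 4-bit nibbles from right:
  0111 = 7
  1011 = B
  1001 = 9
  1111 = F
  1001 = 9
  1000 = 8
Result: 7B9F98



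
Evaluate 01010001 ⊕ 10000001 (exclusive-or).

XOR: 1 when bits differ
  01010001
^ 10000001
----------
  11010000
Decimal: 81 ^ 129 = 208



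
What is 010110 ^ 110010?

XOR: 1 when bits differ
  010110
^ 110010
--------
  100100
Decimal: 22 ^ 50 = 36



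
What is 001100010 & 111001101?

AND: 1 only when both bits are 1
  001100010
& 111001101
-----------
  001000000
Decimal: 98 & 461 = 64



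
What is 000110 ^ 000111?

XOR: 1 when bits differ
  000110
^ 000111
--------
  000001
Decimal: 6 ^ 7 = 1



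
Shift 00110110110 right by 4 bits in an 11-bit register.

Original: 00110110110 (decimal 438)
Shift right by 4 positions
Drop the 4 low bits; fill with zeros on the left
Result: 00000011011 (decimal 27)
Equivalent: 438 >> 4 = 438 ÷ 2^4 = 27



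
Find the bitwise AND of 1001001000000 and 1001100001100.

AND: 1 only when both bits are 1
  1001001000000
& 1001100001100
---------------
  1001000000000
Decimal: 4672 & 4876 = 4608



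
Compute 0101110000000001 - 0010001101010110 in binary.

Method 1 - Direct subtraction (column by column from the right: bit − bit − borrow-in; if negative, add 2 and borrow 1 from the next column):
borrow: 0100011111111100
        0101110000000001
-       0010001101010110
------------------------
        0011100010101011

Method 2 - Add two's complement:
Two's complement of 0010001101010110: invert → 1101110010101001, add 1 → 1101110010101010
  0101110000000001
+ 1101110010101010
------------------
 10011100010101011  (end carry out of the top bit = 1)
Discarding the end carry: 0011100010101011
Decimal check:
  0101110000000001 = 16384 + 4096 + 2048 + 1024 + 1 = 23553
  0010001101010110 = 8192 + 512 + 256 + 64 + 16 + 4 + 2 = 9046
  23553 - 9046 = 14507, and 0011100010101011 = 8192 + 4096 + 2048 + 128 + 32 + 8 + 2 + 1 = 14507 ✓



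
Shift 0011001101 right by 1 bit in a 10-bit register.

Original: 0011001101 (decimal 205)
Shift right by 1 position
Drop the 1 low bit; fill with zero on the left
Result: 0001100110 (decimal 102)
Equivalent: 205 >> 1 = 205 ÷ 2^1 = 102



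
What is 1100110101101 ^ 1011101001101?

XOR: 1 when bits differ
  1100110101101
^ 1011101001101
---------------
  0111011100000
Decimal: 6573 ^ 5965 = 3808



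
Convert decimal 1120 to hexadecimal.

Using repeated division by 16 (digits 10–15 are A–F):
1120 ÷ 16 = 70 remainder 0
70 ÷ 16 = 4 remainder 6
4 ÷ 16 = 0 remainder 4
Reading remainders bottom to top: 460



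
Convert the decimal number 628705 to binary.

Using repeated division by 2:
628705 ÷ 2 = 314352 remainder 1
314352 ÷ 2 = 157176 remainder 0
157176 ÷ 2 = 78588 remainder 0
78588 ÷ 2 = 39294 remainder 0
39294 ÷ 2 = 19647 remainder 0
19647 ÷ 2 = 9823 remainder 1
9823 ÷ 2 = 4911 remainder 1
4911 ÷ 2 = 2455 remainder 1
2455 ÷ 2 = 1227 remainder 1
1227 ÷ 2 = 613 remainder 1
613 ÷ 2 = 306 remainder 1
306 ÷ 2 = 153 remainder 0
153 ÷ 2 = 76 remainder 1
76 ÷ 2 = 38 remainder 0
38 ÷ 2 = 19 remainder 0
19 ÷ 2 = 9 remainder 1
9 ÷ 2 = 4 remainder 1
4 ÷ 2 = 2 remainder 0
2 ÷ 2 = 1 remainder 0
1 ÷ 2 = 0 remainder 1
Reading remainders bottom to top: 10011001011111100001



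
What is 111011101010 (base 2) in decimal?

Sum of powers of 2 for each 1-bit:
2^1 + 2^3 + 2^5 + 2^6 + 2^7 + 2^9 + 2^10 + 2^11
= 2 + 8 + 32 + 64 + 128 + 512 + 1024 + 2048
= 3818



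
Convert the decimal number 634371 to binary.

Using repeated division by 2:
634371 ÷ 2 = 317185 remainder 1
317185 ÷ 2 = 158592 remainder 1
158592 ÷ 2 = 79296 remainder 0
79296 ÷ 2 = 39648 remainder 0
39648 ÷ 2 = 19824 remainder 0
19824 ÷ 2 = 9912 remainder 0
9912 ÷ 2 = 4956 remainder 0
4956 ÷ 2 = 2478 remainder 0
2478 ÷ 2 = 1239 remainder 0
1239 ÷ 2 = 619 remainder 1
619 ÷ 2 = 309 remainder 1
309 ÷ 2 = 154 remainder 1
154 ÷ 2 = 77 remainder 0
77 ÷ 2 = 38 remainder 1
38 ÷ 2 = 19 remainder 0
19 ÷ 2 = 9 remainder 1
9 ÷ 2 = 4 remainder 1
4 ÷ 2 = 2 remainder 0
2 ÷ 2 = 1 remainder 0
1 ÷ 2 = 0 remainder 1
Reading remainders bottom to top: 10011010111000000011



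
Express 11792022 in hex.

Using repeated division by 16 (digits 10–15 are A–F):
11792022 ÷ 16 = 737001 remainder 6
737001 ÷ 16 = 46062 remainder 9
46062 ÷ 16 = 2878 remainder 14 (E)
2878 ÷ 16 = 179 remainder 14 (E)
179 ÷ 16 = 11 remainder 3
11 ÷ 16 = 0 remainder 11 (B)
Reading remainders bottom to top: B3EE96



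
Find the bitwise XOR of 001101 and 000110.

XOR: 1 when bits differ
  001101
^ 000110
--------
  001011
Decimal: 13 ^ 6 = 11



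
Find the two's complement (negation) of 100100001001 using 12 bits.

Original (sign bit 1, negative): 100100001001
Step 1 - Invert all bits: 011011110110
Step 2 - Add 1: 011011110111
Verification: 100100001001 + 011011110111 = 1000000000000; discarding the end carry (carry out of the top bit) leaves the 12-bit value 000000000000, as required for x + (-x)



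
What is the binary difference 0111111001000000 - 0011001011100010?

Method 1 - Direct subtraction (column by column from the right: bit − bit − borrow-in; if negative, add 2 and borrow 1 from the next column):
borrow: 0000011111111100
        0111111001000000
-       0011001011100010
------------------------
        0100101101011110

Method 2 - Add two's complement:
Two's complement of 0011001011100010: invert → 1100110100011101, add 1 → 1100110100011110
  0111111001000000
+ 1100110100011110
------------------
 10100101101011110  (end carry out of the top bit = 1)
Discarding the end carry: 0100101101011110
Decimal check:
  0111111001000000 = 16384 + 8192 + 4096 + 2048 + 1024 + 512 + 64 = 32320
  0011001011100010 = 8192 + 4096 + 512 + 128 + 64 + 32 + 2 = 13026
  32320 - 13026 = 19294, and 0100101101011110 = 16384 + 2048 + 512 + 256 + 64 + 16 + 8 + 4 + 2 = 19294 ✓



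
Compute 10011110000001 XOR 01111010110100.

XOR: 1 when bits differ
  10011110000001
^ 01111010110100
----------------
  11100100110101
Decimal: 10113 ^ 7860 = 14645



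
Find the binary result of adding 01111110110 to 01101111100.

Add column by column from the right: bit + bit + carry-in; write the sum mod 2, carry 1 when the sum is 2 or 3.
carry:  11111111000
        01111110110
+       01101111100
-------------------
       011101110010
(the carry out of the leftmost column, 0, becomes the leading bit)
Decimal check:
  01111110110 = 512 + 256 + 128 + 64 + 32 + 16 + 4 + 2 = 1014
  01101111100 = 512 + 256 + 64 + 32 + 16 + 8 + 4 = 892
  1014 + 892 = 1906, and 011101110010 = 1024 + 512 + 256 + 64 + 32 + 16 + 2 = 1906 ✓



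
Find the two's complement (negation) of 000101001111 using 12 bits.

Original: 000101001111
Step 1 - Invert all bits: 111010110000
Step 2 - Add 1: 111010110001
Verification: 000101001111 + 111010110001 = 1000000000000; discarding the end carry (carry out of the top bit) leaves the 12-bit value 000000000000, as required for x + (-x)



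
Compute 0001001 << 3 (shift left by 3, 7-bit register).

Original: 0001001 (decimal 9)
Shift left by 3 positions
Append 3 zeros on the right
Result: 1001000 (decimal 72)
Equivalent: 9 << 3 = 9 × 2^3 = 72



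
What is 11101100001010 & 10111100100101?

AND: 1 only when both bits are 1
  11101100001010
& 10111100100101
----------------
  10101100000000
Decimal: 15114 & 12069 = 11008



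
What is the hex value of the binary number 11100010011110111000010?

Group into 4-bit nibbles from right:
  0111 = 7
  0001 = 1
  0011 = 3
  1101 = D
  1100 = C
  0010 = 2
Result: 713DC2



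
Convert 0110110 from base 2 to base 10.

Sum of powers of 2 for each 1-bit:
2^1 + 2^2 + 2^4 + 2^5
= 2 + 4 + 16 + 32
= 54



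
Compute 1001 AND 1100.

AND: 1 only when both bits are 1
  1001
& 1100
------
  1000
Decimal: 9 & 12 = 8



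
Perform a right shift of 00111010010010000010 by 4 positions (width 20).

Original: 00111010010010000010 (decimal 238722)
Shift right by 4 positions
Drop the 4 low bits; fill with zeros on the left
Result: 00000011101001001000 (decimal 14920)
Equivalent: 238722 >> 4 = 238722 ÷ 2^4 = 14920



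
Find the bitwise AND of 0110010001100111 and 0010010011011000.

AND: 1 only when both bits are 1
  0110010001100111
& 0010010011011000
------------------
  0010010001000000
Decimal: 25703 & 9432 = 9280



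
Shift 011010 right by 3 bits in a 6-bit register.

Original: 011010 (decimal 26)
Shift right by 3 positions
Drop the 3 low bits; fill with zeros on the left
Result: 000011 (decimal 3)
Equivalent: 26 >> 3 = 26 ÷ 2^3 = 3



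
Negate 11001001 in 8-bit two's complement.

Original (sign bit 1, negative): 11001001
Step 1 - Invert all bits: 00110110
Step 2 - Add 1: 00110111
Verification: 11001001 + 00110111 = 100000000; discarding the end carry (carry out of the top bit) leaves the 8-bit value 00000000, as required for x + (-x)



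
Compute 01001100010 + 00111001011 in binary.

Add column by column from the right: bit + bit + carry-in; write the sum mod 2, carry 1 when the sum is 2 or 3.
carry:  11110000100
        01001100010
+       00111001011
-------------------
       010000101101
(the carry out of the leftmost column, 0, becomes the leading bit)
Decimal check:
  01001100010 = 512 + 64 + 32 + 2 = 610
  00111001011 = 256 + 128 + 64 + 8 + 2 + 1 = 459
  610 + 459 = 1069, and 010000101101 = 1024 + 32 + 8 + 4 + 1 = 1069 ✓



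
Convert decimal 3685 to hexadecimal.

Using repeated division by 16 (digits 10–15 are A–F):
3685 ÷ 16 = 230 remainder 5
230 ÷ 16 = 14 remainder 6
14 ÷ 16 = 0 remainder 14 (E)
Reading remainders bottom to top: E65



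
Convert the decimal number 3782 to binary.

Using repeated division by 2:
3782 ÷ 2 = 1891 remainder 0
1891 ÷ 2 = 945 remainder 1
945 ÷ 2 = 472 remainder 1
472 ÷ 2 = 236 remainder 0
236 ÷ 2 = 118 remainder 0
118 ÷ 2 = 59 remainder 0
59 ÷ 2 = 29 remainder 1
29 ÷ 2 = 14 remainder 1
14 ÷ 2 = 7 remainder 0
7 ÷ 2 = 3 remainder 1
3 ÷ 2 = 1 remainder 1
1 ÷ 2 = 0 remainder 1
Reading remainders bottom to top: 111011000110



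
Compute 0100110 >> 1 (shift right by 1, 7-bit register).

Original: 0100110 (decimal 38)
Shift right by 1 position
Drop the 1 low bit; fill with zero on the left
Result: 0010011 (decimal 19)
Equivalent: 38 >> 1 = 38 ÷ 2^1 = 19



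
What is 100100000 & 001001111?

AND: 1 only when both bits are 1
  100100000
& 001001111
-----------
  000000000
Decimal: 288 & 79 = 0



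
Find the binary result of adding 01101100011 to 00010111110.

Add column by column from the right: bit + bit + carry-in; write the sum mod 2, carry 1 when the sum is 2 or 3.
carry:  11111111100
        01101100011
+       00010111110
-------------------
       010000100001
(the carry out of the leftmost column, 0, becomes the leading bit)
Decimal check:
  01101100011 = 512 + 256 + 64 + 32 + 2 + 1 = 867
  00010111110 = 128 + 32 + 16 + 8 + 4 + 2 = 190
  867 + 190 = 1057, and 010000100001 = 1024 + 32 + 1 = 1057 ✓



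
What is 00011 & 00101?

AND: 1 only when both bits are 1
  00011
& 00101
-------
  00001
Decimal: 3 & 5 = 1



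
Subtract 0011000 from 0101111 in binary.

Method 1 - Direct subtraction (column by column from the right: bit − bit − borrow-in; if negative, add 2 and borrow 1 from the next column):
borrow: 0100000
        0101111
-       0011000
---------------
        0010111

Method 2 - Add two's complement:
Two's complement of 0011000: invert → 1100111, add 1 → 1101000
  0101111
+ 1101000
---------
 10010111  (end carry out of the top bit = 1)
Discarding the end carry: 0010111
Decimal check:
  0101111 = 32 + 8 + 4 + 2 + 1 = 47
  0011000 = 16 + 8 = 24
  47 - 24 = 23, and 0010111 = 16 + 4 + 2 + 1 = 23 ✓



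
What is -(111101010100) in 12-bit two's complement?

Original (sign bit 1, negative): 111101010100
Step 1 - Invert all bits: 000010101011
Step 2 - Add 1: 000010101100
Verification: 111101010100 + 000010101100 = 1000000000000; discarding the end carry (carry out of the top bit) leaves the 12-bit value 000000000000, as required for x + (-x)



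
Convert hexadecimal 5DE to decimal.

Expand by place value (powers of 16):
Digit values: D = 13, E = 14
5DE = 5 × 16^2 + 13 × 16^1 + 14 × 16^0
= 5 × 256 + 13 × 16 + 14 × 1
= 1280 + 208 + 14
= 1502



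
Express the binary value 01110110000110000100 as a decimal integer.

Sum of powers of 2 for each 1-bit:
2^2 + 2^7 + 2^8 + 2^13 + 2^14 + 2^16 + 2^17 + 2^18
= 4 + 128 + 256 + 8192 + 16384 + 65536 + 131072 + 262144
= 483716



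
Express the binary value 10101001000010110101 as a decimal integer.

Sum of powers of 2 for each 1-bit:
2^0 + 2^2 + 2^4 + 2^5 + 2^7 + 2^12 + 2^15 + 2^17 + 2^19
= 1 + 4 + 16 + 32 + 128 + 4096 + 32768 + 131072 + 524288
= 692405



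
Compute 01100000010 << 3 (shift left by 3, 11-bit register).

Original: 01100000010 (decimal 770)
Shift left by 3 positions
Append 3 zeros on the right and drop the 3 high bits that overflow the 11-bit width
Result: 00000010000 (decimal 16)
Equivalent: 770 << 3 = 770 × 2^3 = 6160, truncated to 11 bits = 16



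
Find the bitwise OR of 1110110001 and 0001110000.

OR: 1 when either bit is 1
  1110110001
| 0001110000
------------
  1111110001
Decimal: 945 | 112 = 1009



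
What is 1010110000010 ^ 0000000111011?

XOR: 1 when bits differ
  1010110000010
^ 0000000111011
---------------
  1010110111001
Decimal: 5506 ^ 59 = 5561



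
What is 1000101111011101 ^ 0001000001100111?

XOR: 1 when bits differ
  1000101111011101
^ 0001000001100111
------------------
  1001101110111010
Decimal: 35805 ^ 4199 = 39866



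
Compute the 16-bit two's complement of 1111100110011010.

Original (sign bit 1, negative): 1111100110011010
Step 1 - Invert all bits: 0000011001100101
Step 2 - Add 1: 0000011001100110
Verification: 1111100110011010 + 0000011001100110 = 10000000000000000; discarding the end carry (carry out of the top bit) leaves the 16-bit value 0000000000000000, as required for x + (-x)



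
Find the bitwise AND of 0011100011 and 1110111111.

AND: 1 only when both bits are 1
  0011100011
& 1110111111
------------
  0010100011
Decimal: 227 & 959 = 163



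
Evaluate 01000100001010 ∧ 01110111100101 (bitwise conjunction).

AND: 1 only when both bits are 1
  01000100001010
& 01110111100101
----------------
  01000100000000
Decimal: 4362 & 7653 = 4352



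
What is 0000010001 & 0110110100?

AND: 1 only when both bits are 1
  0000010001
& 0110110100
------------
  0000010000
Decimal: 17 & 436 = 16



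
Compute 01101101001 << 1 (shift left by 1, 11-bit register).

Original: 01101101001 (decimal 873)
Shift left by 1 position
Append 1 zero on the right
Result: 11011010010 (decimal 1746)
Equivalent: 873 << 1 = 873 × 2^1 = 1746



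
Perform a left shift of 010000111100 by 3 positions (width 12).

Original: 010000111100 (decimal 1084)
Shift left by 3 positions
Append 3 zeros on the right and drop the 3 high bits that overflow the 12-bit width
Result: 000111100000 (decimal 480)
Equivalent: 1084 << 3 = 1084 × 2^3 = 8672, truncated to 12 bits = 480



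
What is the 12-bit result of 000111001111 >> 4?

Original: 000111001111 (decimal 463)
Shift right by 4 positions
Drop the 4 low bits; fill with zeros on the left
Result: 000000011100 (decimal 28)
Equivalent: 463 >> 4 = 463 ÷ 2^4 = 28



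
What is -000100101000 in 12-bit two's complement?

Original: 000100101000
Step 1 - Invert all bits: 111011010111
Step 2 - Add 1: 111011011000
Verification: 000100101000 + 111011011000 = 1000000000000; discarding the end carry (carry out of the top bit) leaves the 12-bit value 000000000000, as required for x + (-x)



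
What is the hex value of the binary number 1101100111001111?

Group into 4-bit nibbles from right:
  1101 = D
  1001 = 9
  1100 = C
  1111 = F
Result: D9CF



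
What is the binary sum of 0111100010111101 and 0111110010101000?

Add column by column from the right: bit + bit + carry-in; write the sum mod 2, carry 1 when the sum is 2 or 3.
carry:  1111000101110000
        0111100010111101
+       0111110010101000
------------------------
       01111010101100101
(the carry out of the leftmost column, 0, becomes the leading bit)
Decimal check:
  0111100010111101 = 16384 + 8192 + 4096 + 2048 + 128 + 32 + 16 + 8 + 4 + 1 = 30909
  0111110010101000 = 16384 + 8192 + 4096 + 2048 + 1024 + 128 + 32 + 8 = 31912
  30909 + 31912 = 62821, and 01111010101100101 = 32768 + 16384 + 8192 + 4096 + 1024 + 256 + 64 + 32 + 4 + 1 = 62821 ✓



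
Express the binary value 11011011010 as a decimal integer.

Sum of powers of 2 for each 1-bit:
2^1 + 2^3 + 2^4 + 2^6 + 2^7 + 2^9 + 2^10
= 2 + 8 + 16 + 64 + 128 + 512 + 1024
= 1754



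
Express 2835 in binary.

Using repeated division by 2:
2835 ÷ 2 = 1417 remainder 1
1417 ÷ 2 = 708 remainder 1
708 ÷ 2 = 354 remainder 0
354 ÷ 2 = 177 remainder 0
177 ÷ 2 = 88 remainder 1
88 ÷ 2 = 44 remainder 0
44 ÷ 2 = 22 remainder 0
22 ÷ 2 = 11 remainder 0
11 ÷ 2 = 5 remainder 1
5 ÷ 2 = 2 remainder 1
2 ÷ 2 = 1 remainder 0
1 ÷ 2 = 0 remainder 1
Reading remainders bottom to top: 101100010011



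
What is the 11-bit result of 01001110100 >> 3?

Original: 01001110100 (decimal 628)
Shift right by 3 positions
Drop the 3 low bits; fill with zeros on the left
Result: 00001001110 (decimal 78)
Equivalent: 628 >> 3 = 628 ÷ 2^3 = 78



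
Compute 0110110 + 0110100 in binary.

Add column by column from the right: bit + bit + carry-in; write the sum mod 2, carry 1 when the sum is 2 or 3.
carry:  1101000
        0110110
+       0110100
---------------
       01101010
(the carry out of the leftmost column, 0, becomes the leading bit)
Decimal check:
  0110110 = 32 + 16 + 4 + 2 = 54
  0110100 = 32 + 16 + 4 = 52
  54 + 52 = 106, and 01101010 = 64 + 32 + 8 + 2 = 106 ✓



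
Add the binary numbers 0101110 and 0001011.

Add column by column from the right: bit + bit + carry-in; write the sum mod 2, carry 1 when the sum is 2 or 3.
carry:  0011100
        0101110
+       0001011
---------------
       00111001
(the carry out of the leftmost column, 0, becomes the leading bit)
Decimal check:
  0101110 = 32 + 8 + 4 + 2 = 46
  0001011 = 8 + 2 + 1 = 11
  46 + 11 = 57, and 00111001 = 32 + 16 + 8 + 1 = 57 ✓



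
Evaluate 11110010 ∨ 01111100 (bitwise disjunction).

OR: 1 when either bit is 1
  11110010
| 01111100
----------
  11111110
Decimal: 242 | 124 = 254



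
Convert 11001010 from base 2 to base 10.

Sum of powers of 2 for each 1-bit:
2^1 + 2^3 + 2^6 + 2^7
= 2 + 8 + 64 + 128
= 202



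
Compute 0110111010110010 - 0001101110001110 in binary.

Method 1 - Direct subtraction (column by column from the right: bit − bit − borrow-in; if negative, add 2 and borrow 1 from the next column):
borrow: 0010011000011000
        0110111010110010
-       0001101110001110
------------------------
        0101001100100100

Method 2 - Add two's complement:
Two's complement of 0001101110001110: invert → 1110010001110001, add 1 → 1110010001110010
  0110111010110010
+ 1110010001110010
------------------
 10101001100100100  (end carry out of the top bit = 1)
Discarding the end carry: 0101001100100100
Decimal check:
  0110111010110010 = 16384 + 8192 + 2048 + 1024 + 512 + 128 + 32 + 16 + 2 = 28338
  0001101110001110 = 4096 + 2048 + 512 + 256 + 128 + 8 + 4 + 2 = 7054
  28338 - 7054 = 21284, and 0101001100100100 = 16384 + 4096 + 512 + 256 + 32 + 4 = 21284 ✓



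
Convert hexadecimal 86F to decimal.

Expand by place value (powers of 16):
Digit values: F = 15
86F = 8 × 16^2 + 6 × 16^1 + 15 × 16^0
= 8 × 256 + 6 × 16 + 15 × 1
= 2048 + 96 + 15
= 2159



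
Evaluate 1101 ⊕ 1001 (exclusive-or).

XOR: 1 when bits differ
  1101
^ 1001
------
  0100
Decimal: 13 ^ 9 = 4



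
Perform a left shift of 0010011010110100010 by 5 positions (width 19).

Original: 0010011010110100010 (decimal 79266)
Shift left by 5 positions
Append 5 zeros on the right and drop the 5 high bits that overflow the 19-bit width
Result: 1101011010001000000 (decimal 439360)
Equivalent: 79266 << 5 = 79266 × 2^5 = 2536512, truncated to 19 bits = 439360



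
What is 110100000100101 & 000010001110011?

AND: 1 only when both bits are 1
  110100000100101
& 000010001110011
-----------------
  000000000100001
Decimal: 26661 & 1139 = 33



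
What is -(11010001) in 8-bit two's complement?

Original (sign bit 1, negative): 11010001
Step 1 - Invert all bits: 00101110
Step 2 - Add 1: 00101111
Verification: 11010001 + 00101111 = 100000000; discarding the end carry (carry out of the top bit) leaves the 8-bit value 00000000, as required for x + (-x)



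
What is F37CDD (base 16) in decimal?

Expand by place value (powers of 16):
Digit values: F = 15, C = 12, D = 13
F37CDD = 15 × 16^5 + 3 × 16^4 + 7 × 16^3 + 12 × 16^2 + 13 × 16^1 + 13 × 16^0
= 15 × 1048576 + 3 × 65536 + 7 × 4096 + 12 × 256 + 13 × 16 + 13 × 1
= 15728640 + 196608 + 28672 + 3072 + 208 + 13
= 15957213



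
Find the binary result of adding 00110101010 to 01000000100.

Add column by column from the right: bit + bit + carry-in; write the sum mod 2, carry 1 when the sum is 2 or 3.
carry:  00000000000
        00110101010
+       01000000100
-------------------
       001110101110
(the carry out of the leftmost column, 0, becomes the leading bit)
Decimal check:
  00110101010 = 256 + 128 + 32 + 8 + 2 = 426
  01000000100 = 512 + 4 = 516
  426 + 516 = 942, and 001110101110 = 512 + 256 + 128 + 32 + 8 + 4 + 2 = 942 ✓



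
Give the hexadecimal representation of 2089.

Using repeated division by 16 (digits 10–15 are A–F):
2089 ÷ 16 = 130 remainder 9
130 ÷ 16 = 8 remainder 2
8 ÷ 16 = 0 remainder 8
Reading remainders bottom to top: 829



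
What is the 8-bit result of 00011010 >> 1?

Original: 00011010 (decimal 26)
Shift right by 1 position
Drop the 1 low bit; fill with zero on the left
Result: 00001101 (decimal 13)
Equivalent: 26 >> 1 = 26 ÷ 2^1 = 13



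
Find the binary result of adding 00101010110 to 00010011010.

Add column by column from the right: bit + bit + carry-in; write the sum mod 2, carry 1 when the sum is 2 or 3.
carry:  00000111100
        00101010110
+       00010011010
-------------------
       000111110000
(the carry out of the leftmost column, 0, becomes the leading bit)
Decimal check:
  00101010110 = 256 + 64 + 16 + 4 + 2 = 342
  00010011010 = 128 + 16 + 8 + 2 = 154
  342 + 154 = 496, and 000111110000 = 256 + 128 + 64 + 32 + 16 = 496 ✓



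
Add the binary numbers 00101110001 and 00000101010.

Add column by column from the right: bit + bit + carry-in; write the sum mod 2, carry 1 when the sum is 2 or 3.
carry:  00011000000
        00101110001
+       00000101010
-------------------
       000110011011
(the carry out of the leftmost column, 0, becomes the leading bit)
Decimal check:
  00101110001 = 256 + 64 + 32 + 16 + 1 = 369
  00000101010 = 32 + 8 + 2 = 42
  369 + 42 = 411, and 000110011011 = 256 + 128 + 16 + 8 + 2 + 1 = 411 ✓



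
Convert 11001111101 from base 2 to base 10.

Sum of powers of 2 for each 1-bit:
2^0 + 2^2 + 2^3 + 2^4 + 2^5 + 2^6 + 2^9 + 2^10
= 1 + 4 + 8 + 16 + 32 + 64 + 512 + 1024
= 1661



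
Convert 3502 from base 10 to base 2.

Using repeated division by 2:
3502 ÷ 2 = 1751 remainder 0
1751 ÷ 2 = 875 remainder 1
875 ÷ 2 = 437 remainder 1
437 ÷ 2 = 218 remainder 1
218 ÷ 2 = 109 remainder 0
109 ÷ 2 = 54 remainder 1
54 ÷ 2 = 27 remainder 0
27 ÷ 2 = 13 remainder 1
13 ÷ 2 = 6 remainder 1
6 ÷ 2 = 3 remainder 0
3 ÷ 2 = 1 remainder 1
1 ÷ 2 = 0 remainder 1
Reading remainders bottom to top: 110110101110



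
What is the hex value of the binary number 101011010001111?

Group into 4-bit nibbles from right:
  0101 = 5
  0110 = 6
  1000 = 8
  1111 = F
Result: 568F



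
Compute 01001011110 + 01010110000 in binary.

Add column by column from the right: bit + bit + carry-in; write the sum mod 2, carry 1 when the sum is 2 or 3.
carry:  10111100000
        01001011110
+       01010110000
-------------------
       010100001110
(the carry out of the leftmost column, 0, becomes the leading bit)
Decimal check:
  01001011110 = 512 + 64 + 16 + 8 + 4 + 2 = 606
  01010110000 = 512 + 128 + 32 + 16 = 688
  606 + 688 = 1294, and 010100001110 = 1024 + 256 + 8 + 4 + 2 = 1294 ✓



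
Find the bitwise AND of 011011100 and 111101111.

AND: 1 only when both bits are 1
  011011100
& 111101111
-----------
  011001100
Decimal: 220 & 495 = 204



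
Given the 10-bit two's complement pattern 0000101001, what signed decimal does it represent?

Binary: 0000101001
Sign bit: 0 (non-negative)
Read directly as an unsigned value:
0000101001 = 32 + 8 + 1 = 41
Value: 41



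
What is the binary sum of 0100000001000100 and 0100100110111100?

Add column by column from the right: bit + bit + carry-in; write the sum mod 2, carry 1 when the sum is 2 or 3.
carry:  1000001111111000
        0100000001000100
+       0100100110111100
------------------------
       01000101000000000
(the carry out of the leftmost column, 0, becomes the leading bit)
Decimal check:
  0100000001000100 = 16384 + 64 + 4 = 16452
  0100100110111100 = 16384 + 2048 + 256 + 128 + 32 + 16 + 8 + 4 = 18876
  16452 + 18876 = 35328, and 01000101000000000 = 32768 + 2048 + 512 = 35328 ✓



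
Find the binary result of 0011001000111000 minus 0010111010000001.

Method 1 - Direct subtraction (column by column from the right: bit − bit − borrow-in; if negative, add 2 and borrow 1 from the next column):
borrow: 0001111100001110
        0011001000111000
-       0010111010000001
------------------------
        0000001110110111

Method 2 - Add two's complement:
Two's complement of 0010111010000001: invert → 1101000101111110, add 1 → 1101000101111111
  0011001000111000
+ 1101000101111111
------------------
 10000001110110111  (end carry out of the top bit = 1)
Discarding the end carry: 0000001110110111
Decimal check:
  0011001000111000 = 8192 + 4096 + 512 + 32 + 16 + 8 = 12856
  0010111010000001 = 8192 + 2048 + 1024 + 512 + 128 + 1 = 11905
  12856 - 11905 = 951, and 0000001110110111 = 512 + 256 + 128 + 32 + 16 + 4 + 2 + 1 = 951 ✓



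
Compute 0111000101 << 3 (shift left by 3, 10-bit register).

Original: 0111000101 (decimal 453)
Shift left by 3 positions
Append 3 zeros on the right and drop the 3 high bits that overflow the 10-bit width
Result: 1000101000 (decimal 552)
Equivalent: 453 << 3 = 453 × 2^3 = 3624, truncated to 10 bits = 552



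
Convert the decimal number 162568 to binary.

Using repeated division by 2:
162568 ÷ 2 = 81284 remainder 0
81284 ÷ 2 = 40642 remainder 0
40642 ÷ 2 = 20321 remainder 0
20321 ÷ 2 = 10160 remainder 1
10160 ÷ 2 = 5080 remainder 0
5080 ÷ 2 = 2540 remainder 0
2540 ÷ 2 = 1270 remainder 0
1270 ÷ 2 = 635 remainder 0
635 ÷ 2 = 317 remainder 1
317 ÷ 2 = 158 remainder 1
158 ÷ 2 = 79 remainder 0
79 ÷ 2 = 39 remainder 1
39 ÷ 2 = 19 remainder 1
19 ÷ 2 = 9 remainder 1
9 ÷ 2 = 4 remainder 1
4 ÷ 2 = 2 remainder 0
2 ÷ 2 = 1 remainder 0
1 ÷ 2 = 0 remainder 1
Reading remainders bottom to top: 100111101100001000



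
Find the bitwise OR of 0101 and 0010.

OR: 1 when either bit is 1
  0101
| 0010
------
  0111
Decimal: 5 | 2 = 7



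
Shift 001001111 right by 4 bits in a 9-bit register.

Original: 001001111 (decimal 79)
Shift right by 4 positions
Drop the 4 low bits; fill with zeros on the left
Result: 000000100 (decimal 4)
Equivalent: 79 >> 4 = 79 ÷ 2^4 = 4



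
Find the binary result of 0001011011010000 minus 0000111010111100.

Method 1 - Direct subtraction (column by column from the right: bit − bit − borrow-in; if negative, add 2 and borrow 1 from the next column):
borrow: 0001000001111000
        0001011011010000
-       0000111010111100
------------------------
        0000100000010100

Method 2 - Add two's complement:
Two's complement of 0000111010111100: invert → 1111000101000011, add 1 → 1111000101000100
  0001011011010000
+ 1111000101000100
------------------
 10000100000010100  (end carry out of the top bit = 1)
Discarding the end carry: 0000100000010100
Decimal check:
  0001011011010000 = 4096 + 1024 + 512 + 128 + 64 + 16 = 5840
  0000111010111100 = 2048 + 1024 + 512 + 128 + 32 + 16 + 8 + 4 = 3772
  5840 - 3772 = 2068, and 0000100000010100 = 2048 + 16 + 4 = 2068 ✓



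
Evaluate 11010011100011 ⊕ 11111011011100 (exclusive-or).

XOR: 1 when bits differ
  11010011100011
^ 11111011011100
----------------
  00101000111111
Decimal: 13539 ^ 16092 = 2623



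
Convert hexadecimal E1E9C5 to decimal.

Expand by place value (powers of 16):
Digit values: E = 14, C = 12
E1E9C5 = 14 × 16^5 + 1 × 16^4 + 14 × 16^3 + 9 × 16^2 + 12 × 16^1 + 5 × 16^0
= 14 × 1048576 + 1 × 65536 + 14 × 4096 + 9 × 256 + 12 × 16 + 5 × 1
= 14680064 + 65536 + 57344 + 2304 + 192 + 5
= 14805445



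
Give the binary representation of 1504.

Using repeated division by 2:
1504 ÷ 2 = 752 remainder 0
752 ÷ 2 = 376 remainder 0
376 ÷ 2 = 188 remainder 0
188 ÷ 2 = 94 remainder 0
94 ÷ 2 = 47 remainder 0
47 ÷ 2 = 23 remainder 1
23 ÷ 2 = 11 remainder 1
11 ÷ 2 = 5 remainder 1
5 ÷ 2 = 2 remainder 1
2 ÷ 2 = 1 remainder 0
1 ÷ 2 = 0 remainder 1
Reading remainders bottom to top: 10111100000



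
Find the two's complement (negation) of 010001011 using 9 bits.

Original: 010001011
Step 1 - Invert all bits: 101110100
Step 2 - Add 1: 101110101
Verification: 010001011 + 101110101 = 1000000000; discarding the end carry (carry out of the top bit) leaves the 9-bit value 000000000, as required for x + (-x)



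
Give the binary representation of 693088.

Using repeated division by 2:
693088 ÷ 2 = 346544 remainder 0
346544 ÷ 2 = 173272 remainder 0
173272 ÷ 2 = 86636 remainder 0
86636 ÷ 2 = 43318 remainder 0
43318 ÷ 2 = 21659 remainder 0
21659 ÷ 2 = 10829 remainder 1
10829 ÷ 2 = 5414 remainder 1
5414 ÷ 2 = 2707 remainder 0
2707 ÷ 2 = 1353 remainder 1
1353 ÷ 2 = 676 remainder 1
676 ÷ 2 = 338 remainder 0
338 ÷ 2 = 169 remainder 0
169 ÷ 2 = 84 remainder 1
84 ÷ 2 = 42 remainder 0
42 ÷ 2 = 21 remainder 0
21 ÷ 2 = 10 remainder 1
10 ÷ 2 = 5 remainder 0
5 ÷ 2 = 2 remainder 1
2 ÷ 2 = 1 remainder 0
1 ÷ 2 = 0 remainder 1
Reading remainders bottom to top: 10101001001101100000



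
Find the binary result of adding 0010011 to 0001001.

Add column by column from the right: bit + bit + carry-in; write the sum mod 2, carry 1 when the sum is 2 or 3.
carry:  0000110
        0010011
+       0001001
---------------
       00011100
(the carry out of the leftmost column, 0, becomes the leading bit)
Decimal check:
  0010011 = 16 + 2 + 1 = 19
  0001001 = 8 + 1 = 9
  19 + 9 = 28, and 00011100 = 16 + 8 + 4 = 28 ✓



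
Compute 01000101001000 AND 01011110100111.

AND: 1 only when both bits are 1
  01000101001000
& 01011110100111
----------------
  01000100000000
Decimal: 4424 & 6055 = 4352



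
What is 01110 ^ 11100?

XOR: 1 when bits differ
  01110
^ 11100
-------
  10010
Decimal: 14 ^ 28 = 18



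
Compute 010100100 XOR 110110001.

XOR: 1 when bits differ
  010100100
^ 110110001
-----------
  100010101
Decimal: 164 ^ 433 = 277



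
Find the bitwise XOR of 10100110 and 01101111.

XOR: 1 when bits differ
  10100110
^ 01101111
----------
  11001001
Decimal: 166 ^ 111 = 201



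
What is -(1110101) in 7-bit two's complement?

Original (sign bit 1, negative): 1110101
Step 1 - Invert all bits: 0001010
Step 2 - Add 1: 0001011
Verification: 1110101 + 0001011 = 10000000; discarding the end carry (carry out of the top bit) leaves the 7-bit value 0000000, as required for x + (-x)



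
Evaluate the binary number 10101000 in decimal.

Sum of powers of 2 for each 1-bit:
2^3 + 2^5 + 2^7
= 8 + 32 + 128
= 168



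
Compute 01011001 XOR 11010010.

XOR: 1 when bits differ
  01011001
^ 11010010
----------
  10001011
Decimal: 89 ^ 210 = 139



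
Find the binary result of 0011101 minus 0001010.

Method 1 - Direct subtraction (column by column from the right: bit − bit − borrow-in; if negative, add 2 and borrow 1 from the next column):
borrow: 0000100
        0011101
-       0001010
---------------
        0010011

Method 2 - Add two's complement:
Two's complement of 0001010: invert → 1110101, add 1 → 1110110
  0011101
+ 1110110
---------
 10010011  (end carry out of the top bit = 1)
Discarding the end carry: 0010011
Decimal check:
  0011101 = 16 + 8 + 4 + 1 = 29
  0001010 = 8 + 2 = 10
  29 - 10 = 19, and 0010011 = 16 + 2 + 1 = 19 ✓

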